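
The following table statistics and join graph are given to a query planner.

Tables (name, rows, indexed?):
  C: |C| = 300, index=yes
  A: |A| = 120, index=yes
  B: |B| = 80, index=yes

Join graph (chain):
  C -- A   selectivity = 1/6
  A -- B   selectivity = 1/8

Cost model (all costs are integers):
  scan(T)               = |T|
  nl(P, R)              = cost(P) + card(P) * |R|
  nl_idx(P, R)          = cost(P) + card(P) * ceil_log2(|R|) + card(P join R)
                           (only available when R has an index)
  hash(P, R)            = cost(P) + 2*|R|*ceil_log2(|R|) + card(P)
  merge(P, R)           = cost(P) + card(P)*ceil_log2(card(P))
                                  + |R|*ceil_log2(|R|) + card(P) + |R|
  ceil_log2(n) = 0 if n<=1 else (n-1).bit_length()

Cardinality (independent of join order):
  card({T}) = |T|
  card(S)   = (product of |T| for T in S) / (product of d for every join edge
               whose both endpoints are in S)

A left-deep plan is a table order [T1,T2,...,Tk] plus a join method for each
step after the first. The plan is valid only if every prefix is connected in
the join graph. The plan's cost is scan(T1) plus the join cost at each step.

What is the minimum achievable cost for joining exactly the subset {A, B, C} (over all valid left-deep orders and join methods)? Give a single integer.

7960

Selinger DP over subsets of {A,B,C}:
  {C}: scan cost=300, card=300
  {A}: scan cost=120, card=120
  {B}: scan cost=80, card=80
  {AC}: card=6000; try (A,hash)→2280, (C,merge)→4080, (A,merge)→4260, (C,hash)→5640, (C,nl_idx)→7200, (A,nl_idx)→8400 …(+2); best=2280 via (A,hash)
  {AB}: card=1200; try (B,hash)→1360, (A,merge)→1680, (B,merge)→1720, (A,hash)→1840, (A,nl_idx)→1840, (B,nl_idx)→2160 …(+2); best=1360 via (B,hash)
  {ABC}: card=60000; try (C,hash)→7960, (B,hash)→9400, (C,merge)→18760, (C,nl_idx)→72160, (B,merge)→86920, (B,nl_idx)→104280 …(+2); best=7960 via (C,hash)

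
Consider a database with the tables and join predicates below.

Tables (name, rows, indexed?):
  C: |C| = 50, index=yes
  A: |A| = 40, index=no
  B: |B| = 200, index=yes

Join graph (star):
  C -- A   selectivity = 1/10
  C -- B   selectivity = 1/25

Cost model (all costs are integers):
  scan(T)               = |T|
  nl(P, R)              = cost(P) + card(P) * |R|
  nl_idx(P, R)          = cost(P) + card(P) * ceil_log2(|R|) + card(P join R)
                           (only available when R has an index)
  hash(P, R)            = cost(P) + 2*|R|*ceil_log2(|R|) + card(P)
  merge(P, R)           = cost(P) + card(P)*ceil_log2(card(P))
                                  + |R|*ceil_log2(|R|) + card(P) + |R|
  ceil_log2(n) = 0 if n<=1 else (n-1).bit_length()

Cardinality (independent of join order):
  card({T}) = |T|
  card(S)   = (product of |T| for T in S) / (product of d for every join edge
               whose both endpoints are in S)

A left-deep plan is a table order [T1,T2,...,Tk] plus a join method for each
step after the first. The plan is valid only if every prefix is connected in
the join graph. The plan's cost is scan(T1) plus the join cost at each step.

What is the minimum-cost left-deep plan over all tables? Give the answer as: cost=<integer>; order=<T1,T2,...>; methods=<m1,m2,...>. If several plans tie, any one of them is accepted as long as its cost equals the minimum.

Selinger DP (subsets sized 1..n):
  {C}: scan cost=50, card=50
  {A}: scan cost=40, card=40
  {B}: scan cost=200, card=200
  {AC}: card=200; try (C,nl_idx)→480, (A,hash)→580, (C,merge)→670, (C,hash)→680, (A,merge)→680, (C,nl)→2040 …(+1); best=480 via (C,nl_idx)
  {BC}: card=400; try (B,nl_idx)→850, (C,hash)→1000, (C,nl_idx)→1800, (B,merge)→2200, (C,merge)→2350, (B,hash)→3300 …(+2); best=850 via (B,nl_idx)
  {ABC}: card=1600; try (A,hash)→1730, (B,nl_idx)→3680, (B,hash)→3880, (B,merge)→4080, (A,merge)→5130, (A,nl)→16850 …(+1); best=1730 via (A,hash)

cost=1730; order=C,B,A; methods=nl_idx,hash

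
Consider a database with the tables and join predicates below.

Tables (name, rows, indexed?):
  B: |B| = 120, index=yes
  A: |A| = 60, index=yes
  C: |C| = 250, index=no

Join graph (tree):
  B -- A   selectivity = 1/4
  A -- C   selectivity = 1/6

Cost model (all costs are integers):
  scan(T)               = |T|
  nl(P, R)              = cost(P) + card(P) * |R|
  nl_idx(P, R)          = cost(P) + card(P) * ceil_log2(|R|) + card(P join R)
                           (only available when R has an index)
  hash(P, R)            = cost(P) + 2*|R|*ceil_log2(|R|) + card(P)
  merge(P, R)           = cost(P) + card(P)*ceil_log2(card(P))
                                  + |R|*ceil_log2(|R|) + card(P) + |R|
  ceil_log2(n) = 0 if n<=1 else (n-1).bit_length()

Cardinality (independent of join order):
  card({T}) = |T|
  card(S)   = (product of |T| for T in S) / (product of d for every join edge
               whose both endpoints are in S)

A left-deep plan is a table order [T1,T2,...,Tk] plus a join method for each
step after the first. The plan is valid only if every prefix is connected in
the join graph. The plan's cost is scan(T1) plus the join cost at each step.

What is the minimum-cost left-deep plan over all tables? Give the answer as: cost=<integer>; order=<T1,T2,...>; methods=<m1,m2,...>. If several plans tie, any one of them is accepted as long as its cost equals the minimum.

cost=5400; order=C,A,B; methods=hash,hash

Selinger DP (subsets sized 1..n):
  {B}: scan cost=120, card=120
  {A}: scan cost=60, card=60
  {C}: scan cost=250, card=250
  {AB}: card=1800; try (A,hash)→960, (B,merge)→1440, (A,merge)→1500, (B,hash)→1800, (B,nl_idx)→2280, (A,nl_idx)→2640 …(+2); best=960 via (A,hash)
  {AC}: card=2500; try (A,hash)→1220, (C,merge)→2730, (A,merge)→2920, (C,hash)→4120, (A,nl_idx)→4250, (C,nl)→15060 …(+1); best=1220 via (A,hash)
  {ABC}: card=75000; try (B,hash)→5400, (C,hash)→6760, (C,merge)→24810, (B,merge)→34680, (B,nl_idx)→93720, (B,nl)→301220 …(+1); best=5400 via (B,hash)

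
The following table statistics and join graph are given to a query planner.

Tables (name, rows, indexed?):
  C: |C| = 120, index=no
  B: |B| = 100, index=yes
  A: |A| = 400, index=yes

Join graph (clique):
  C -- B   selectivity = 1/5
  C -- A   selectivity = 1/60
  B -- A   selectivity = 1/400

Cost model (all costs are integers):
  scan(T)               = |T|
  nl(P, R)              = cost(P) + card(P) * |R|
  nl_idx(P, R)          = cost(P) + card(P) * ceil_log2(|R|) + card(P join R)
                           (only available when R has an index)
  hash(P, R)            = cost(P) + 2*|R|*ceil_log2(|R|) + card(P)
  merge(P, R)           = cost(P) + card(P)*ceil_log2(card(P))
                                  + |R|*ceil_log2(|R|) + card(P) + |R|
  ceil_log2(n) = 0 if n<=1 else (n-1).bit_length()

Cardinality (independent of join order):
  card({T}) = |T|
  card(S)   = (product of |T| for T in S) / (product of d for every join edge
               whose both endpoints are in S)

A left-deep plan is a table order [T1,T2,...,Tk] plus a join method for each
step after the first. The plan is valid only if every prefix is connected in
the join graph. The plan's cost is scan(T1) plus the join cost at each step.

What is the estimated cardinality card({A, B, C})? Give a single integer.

Tables in S: A(400), B(100), C(120)
Edges inside S: C-B(d=5), C-A(d=60), B-A(d=400)
numerator = 400 * 100 * 120 = 4800000
denominator = 5 * 60 * 400 = 120000
card(S) = 4800000 / 120000 = 40

40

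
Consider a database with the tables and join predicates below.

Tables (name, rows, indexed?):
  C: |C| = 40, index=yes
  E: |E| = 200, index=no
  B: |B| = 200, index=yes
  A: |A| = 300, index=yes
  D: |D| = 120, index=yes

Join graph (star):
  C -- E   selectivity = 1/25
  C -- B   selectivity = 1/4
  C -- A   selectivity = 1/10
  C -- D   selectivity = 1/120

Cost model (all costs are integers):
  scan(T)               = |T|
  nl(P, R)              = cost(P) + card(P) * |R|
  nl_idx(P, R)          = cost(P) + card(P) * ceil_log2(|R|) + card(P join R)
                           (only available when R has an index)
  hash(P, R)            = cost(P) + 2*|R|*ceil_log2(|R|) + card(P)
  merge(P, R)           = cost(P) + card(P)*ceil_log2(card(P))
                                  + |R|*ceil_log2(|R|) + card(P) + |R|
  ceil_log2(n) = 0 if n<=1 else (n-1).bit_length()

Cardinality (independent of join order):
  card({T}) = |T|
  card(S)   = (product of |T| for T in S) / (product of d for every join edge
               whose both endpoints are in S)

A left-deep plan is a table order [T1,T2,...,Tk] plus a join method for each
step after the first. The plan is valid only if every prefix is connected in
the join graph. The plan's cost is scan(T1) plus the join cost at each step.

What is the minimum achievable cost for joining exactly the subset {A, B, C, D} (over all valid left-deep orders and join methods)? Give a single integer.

Selinger DP over subsets of {A,B,C,D}:
  {C}: scan cost=40, card=40
  {B}: scan cost=200, card=200
  {A}: scan cost=300, card=300
  {D}: scan cost=120, card=120
  {BC}: card=2000; try (C,hash)→880, (B,merge)→2120, (C,merge)→2280, (B,nl_idx)→2360, (B,hash)→3280, (C,nl_idx)→3400 …(+2); best=880 via (C,hash)
  {AC}: card=1200; try (C,hash)→1080, (A,nl_idx)→1600, (C,nl_idx)→3300, (A,merge)→3320, (C,merge)→3580, (A,hash)→5480 …(+2); best=1080 via (C,hash)
  {CD}: card=40; try (D,nl_idx)→360, (C,hash)→720, (C,nl_idx)→880, (D,merge)→1280, (C,merge)→1360, (D,hash)→1760 …(+2); best=360 via (D,nl_idx)
  {ABC}: card=60000; try (B,hash)→5480, (A,hash)→8280, (B,merge)→17280, (A,merge)→27880, (B,nl_idx)→70680, (A,nl_idx)→78880 …(+2); best=5480 via (B,hash)
  {BCD}: card=2000; try (B,merge)→2440, (B,nl_idx)→2680, (B,hash)→3600, (D,hash)→4560, (B,nl)→8360, (D,nl_idx)→16880 …(+2); best=2440 via (B,merge)
  {ACD}: card=1200; try (A,nl_idx)→1920, (A,merge)→3640, (D,hash)→3960, (A,hash)→5800, (D,nl_idx)→10680, (A,nl)→12360 …(+2); best=1920 via (A,nl_idx)
  {ABCD}: card=60000; try (B,hash)→6320, (A,hash)→9840, (B,merge)→18120, (A,merge)→29440, (D,hash)→67160, (B,nl_idx)→71520 …(+6); best=6320 via (B,hash)

6320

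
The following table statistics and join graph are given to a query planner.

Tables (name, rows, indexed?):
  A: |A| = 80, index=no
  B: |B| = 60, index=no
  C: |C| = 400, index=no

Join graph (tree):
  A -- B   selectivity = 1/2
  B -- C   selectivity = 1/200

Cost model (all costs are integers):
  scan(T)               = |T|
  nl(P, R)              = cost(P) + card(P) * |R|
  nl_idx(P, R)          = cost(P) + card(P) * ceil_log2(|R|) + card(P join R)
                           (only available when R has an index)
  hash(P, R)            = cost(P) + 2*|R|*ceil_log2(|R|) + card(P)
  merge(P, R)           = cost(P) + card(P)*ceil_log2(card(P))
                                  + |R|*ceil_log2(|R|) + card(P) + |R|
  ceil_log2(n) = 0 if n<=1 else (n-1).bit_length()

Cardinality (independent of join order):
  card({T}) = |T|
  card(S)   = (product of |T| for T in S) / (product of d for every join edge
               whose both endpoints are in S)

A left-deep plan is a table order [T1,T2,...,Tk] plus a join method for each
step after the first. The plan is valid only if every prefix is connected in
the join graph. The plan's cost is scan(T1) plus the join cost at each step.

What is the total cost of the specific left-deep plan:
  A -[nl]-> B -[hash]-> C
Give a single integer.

step 1: scan A: cost=80, card=80
step 2: join B via nl
    card(P join B) = 80*60/(2) = 2400
    cost = 80 + 80*60 = 4880
step 3: join C via hash
    card(P join C) = 2400*400/(200) = 4800
    cost = 4880 + 2*400*9 + 2400 = 14480

14480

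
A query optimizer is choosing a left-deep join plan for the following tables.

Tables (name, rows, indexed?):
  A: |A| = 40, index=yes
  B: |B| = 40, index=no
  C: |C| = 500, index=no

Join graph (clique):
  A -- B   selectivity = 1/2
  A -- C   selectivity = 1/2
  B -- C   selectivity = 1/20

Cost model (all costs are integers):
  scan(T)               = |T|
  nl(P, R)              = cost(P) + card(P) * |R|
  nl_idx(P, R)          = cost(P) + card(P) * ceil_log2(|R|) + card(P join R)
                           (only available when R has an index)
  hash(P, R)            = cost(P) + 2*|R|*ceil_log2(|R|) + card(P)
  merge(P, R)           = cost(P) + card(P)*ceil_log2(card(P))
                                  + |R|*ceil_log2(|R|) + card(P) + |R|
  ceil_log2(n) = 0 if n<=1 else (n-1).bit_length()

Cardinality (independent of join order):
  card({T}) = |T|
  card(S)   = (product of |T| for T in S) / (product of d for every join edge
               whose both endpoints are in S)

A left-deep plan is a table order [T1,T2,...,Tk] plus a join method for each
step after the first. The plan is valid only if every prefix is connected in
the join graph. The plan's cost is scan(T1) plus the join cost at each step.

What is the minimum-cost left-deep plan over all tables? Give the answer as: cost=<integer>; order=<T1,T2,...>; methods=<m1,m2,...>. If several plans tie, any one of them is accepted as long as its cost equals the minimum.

cost=2960; order=C,B,A; methods=hash,hash

Selinger DP (subsets sized 1..n):
  {A}: scan cost=40, card=40
  {B}: scan cost=40, card=40
  {C}: scan cost=500, card=500
  {AB}: card=800; try (B,hash)→560, (A,hash)→560, (B,merge)→600, (A,merge)→600, (A,nl_idx)→1080, (B,nl)→1640 …(+1); best=560 via (B,hash)
  {AC}: card=10000; try (A,hash)→1480, (C,merge)→5320, (A,merge)→5780, (C,hash)→9080, (A,nl_idx)→13500, (C,nl)→20040 …(+1); best=1480 via (A,hash)
  {BC}: card=1000; try (B,hash)→1480, (C,merge)→5320, (B,merge)→5780, (C,hash)→9080, (C,nl)→20040, (B,nl)→20500; best=1480 via (B,hash)
  {ABC}: card=10000; try (A,hash)→2960, (C,hash)→10360, (B,hash)→11960, (A,merge)→12760, (C,merge)→14360, (A,nl_idx)→17480 …(+4); best=2960 via (A,hash)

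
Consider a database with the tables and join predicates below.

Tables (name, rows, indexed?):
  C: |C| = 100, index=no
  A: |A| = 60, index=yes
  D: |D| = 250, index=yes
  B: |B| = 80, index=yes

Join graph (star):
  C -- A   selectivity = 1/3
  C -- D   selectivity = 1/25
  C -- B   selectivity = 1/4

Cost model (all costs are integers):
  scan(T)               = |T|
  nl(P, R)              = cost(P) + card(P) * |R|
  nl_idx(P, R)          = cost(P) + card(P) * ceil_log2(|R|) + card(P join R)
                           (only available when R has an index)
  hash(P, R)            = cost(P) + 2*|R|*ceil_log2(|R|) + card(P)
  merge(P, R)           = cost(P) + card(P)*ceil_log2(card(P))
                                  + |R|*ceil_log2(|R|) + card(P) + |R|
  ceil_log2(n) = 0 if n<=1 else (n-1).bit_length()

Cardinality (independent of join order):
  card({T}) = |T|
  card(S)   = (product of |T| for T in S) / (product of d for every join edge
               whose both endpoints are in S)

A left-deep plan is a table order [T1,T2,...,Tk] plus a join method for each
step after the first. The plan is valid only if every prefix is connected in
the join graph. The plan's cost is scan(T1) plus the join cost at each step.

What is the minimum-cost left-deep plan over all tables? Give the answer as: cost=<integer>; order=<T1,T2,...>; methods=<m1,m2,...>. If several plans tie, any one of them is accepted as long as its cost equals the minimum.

Selinger DP (subsets sized 1..n):
  {C}: scan cost=100, card=100
  {A}: scan cost=60, card=60
  {D}: scan cost=250, card=250
  {B}: scan cost=80, card=80
  {AC}: card=2000; try (A,hash)→920, (C,merge)→1280, (A,merge)→1320, (C,hash)→1520, (A,nl_idx)→2700, (C,nl)→6060 …(+1); best=920 via (A,hash)
  {CD}: card=1000; try (D,nl_idx)→1900, (C,hash)→1900, (D,merge)→3150, (C,merge)→3300, (D,hash)→4200, (D,nl)→25100 …(+1); best=1900 via (D,nl_idx)
  {BC}: card=2000; try (B,hash)→1320, (C,merge)→1520, (B,merge)→1540, (C,hash)→1560, (B,nl_idx)→2800, (C,nl)→8080 …(+1); best=1320 via (B,hash)
  {ACD}: card=20000; try (A,hash)→3620, (D,hash)→6920, (A,merge)→13320, (D,merge)→27170, (A,nl_idx)→27900, (D,nl_idx)→36920 …(+2); best=3620 via (A,hash)
  {ABC}: card=40000; try (B,hash)→4040, (A,hash)→4040, (B,merge)→25560, (A,merge)→25740, (A,nl_idx)→53320, (B,nl_idx)→54920 …(+2); best=4040 via (B,hash)
  {BCD}: card=20000; try (B,hash)→4020, (D,hash)→7320, (B,merge)→13540, (D,merge)→27570, (B,nl_idx)→28900, (D,nl_idx)→37320 …(+2); best=4020 via (B,hash)
  {ABCD}: card=400000; try (B,hash)→24740, (A,hash)→24740, (D,hash)→48040, (B,merge)→324260, (A,merge)→324440, (A,nl_idx)→524020 …(+6); best=24740 via (B,hash)

cost=24740; order=C,D,A,B; methods=nl_idx,hash,hash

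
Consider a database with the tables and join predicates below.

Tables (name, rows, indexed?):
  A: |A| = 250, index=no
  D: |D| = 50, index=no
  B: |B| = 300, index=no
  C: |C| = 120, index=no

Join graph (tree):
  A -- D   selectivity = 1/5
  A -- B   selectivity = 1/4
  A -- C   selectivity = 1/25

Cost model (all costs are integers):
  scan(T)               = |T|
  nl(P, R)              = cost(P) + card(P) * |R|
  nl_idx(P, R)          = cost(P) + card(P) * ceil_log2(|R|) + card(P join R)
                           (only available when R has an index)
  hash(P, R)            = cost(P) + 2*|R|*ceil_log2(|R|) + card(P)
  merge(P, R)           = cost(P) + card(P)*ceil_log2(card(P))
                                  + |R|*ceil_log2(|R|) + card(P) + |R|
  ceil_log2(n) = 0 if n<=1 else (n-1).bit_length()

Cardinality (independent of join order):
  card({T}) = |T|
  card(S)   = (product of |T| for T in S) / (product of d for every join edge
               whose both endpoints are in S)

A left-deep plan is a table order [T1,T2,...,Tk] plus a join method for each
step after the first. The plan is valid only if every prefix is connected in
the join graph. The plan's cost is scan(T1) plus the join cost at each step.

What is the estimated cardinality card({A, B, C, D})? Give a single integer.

Tables in S: A(250), B(300), C(120), D(50)
Edges inside S: A-D(d=5), A-B(d=4), A-C(d=25)
numerator = 250 * 300 * 120 * 50 = 450000000
denominator = 5 * 4 * 25 = 500
card(S) = 450000000 / 500 = 900000

900000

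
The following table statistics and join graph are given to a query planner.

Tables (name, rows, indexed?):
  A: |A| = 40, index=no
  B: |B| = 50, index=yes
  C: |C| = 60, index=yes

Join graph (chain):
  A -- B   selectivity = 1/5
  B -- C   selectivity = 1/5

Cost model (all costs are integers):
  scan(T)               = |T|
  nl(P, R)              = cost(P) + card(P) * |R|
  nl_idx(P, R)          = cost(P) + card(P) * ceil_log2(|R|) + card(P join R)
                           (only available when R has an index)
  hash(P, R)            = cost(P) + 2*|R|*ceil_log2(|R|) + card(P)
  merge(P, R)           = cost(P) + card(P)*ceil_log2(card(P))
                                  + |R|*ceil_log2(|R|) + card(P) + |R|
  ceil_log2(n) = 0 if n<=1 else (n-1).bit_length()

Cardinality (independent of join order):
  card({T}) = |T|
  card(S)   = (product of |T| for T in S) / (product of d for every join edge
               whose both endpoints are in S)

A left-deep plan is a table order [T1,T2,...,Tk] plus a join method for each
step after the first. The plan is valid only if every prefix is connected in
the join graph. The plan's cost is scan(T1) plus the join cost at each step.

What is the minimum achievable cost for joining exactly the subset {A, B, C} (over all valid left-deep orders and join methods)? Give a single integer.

Selinger DP over subsets of {A,B,C}:
  {A}: scan cost=40, card=40
  {B}: scan cost=50, card=50
  {C}: scan cost=60, card=60
  {AB}: card=400; try (A,hash)→580, (B,merge)→670, (B,hash)→680, (B,nl_idx)→680, (A,merge)→680, (B,nl)→2040 …(+1); best=580 via (A,hash)
  {BC}: card=600; try (B,hash)→720, (C,hash)→820, (C,merge)→820, (B,merge)→830, (C,nl_idx)→950, (B,nl_idx)→1020 …(+2); best=720 via (B,hash)
  {ABC}: card=4800; try (C,hash)→1700, (A,hash)→1800, (C,merge)→5000, (A,merge)→7600, (C,nl_idx)→7780, (C,nl)→24580 …(+1); best=1700 via (C,hash)

1700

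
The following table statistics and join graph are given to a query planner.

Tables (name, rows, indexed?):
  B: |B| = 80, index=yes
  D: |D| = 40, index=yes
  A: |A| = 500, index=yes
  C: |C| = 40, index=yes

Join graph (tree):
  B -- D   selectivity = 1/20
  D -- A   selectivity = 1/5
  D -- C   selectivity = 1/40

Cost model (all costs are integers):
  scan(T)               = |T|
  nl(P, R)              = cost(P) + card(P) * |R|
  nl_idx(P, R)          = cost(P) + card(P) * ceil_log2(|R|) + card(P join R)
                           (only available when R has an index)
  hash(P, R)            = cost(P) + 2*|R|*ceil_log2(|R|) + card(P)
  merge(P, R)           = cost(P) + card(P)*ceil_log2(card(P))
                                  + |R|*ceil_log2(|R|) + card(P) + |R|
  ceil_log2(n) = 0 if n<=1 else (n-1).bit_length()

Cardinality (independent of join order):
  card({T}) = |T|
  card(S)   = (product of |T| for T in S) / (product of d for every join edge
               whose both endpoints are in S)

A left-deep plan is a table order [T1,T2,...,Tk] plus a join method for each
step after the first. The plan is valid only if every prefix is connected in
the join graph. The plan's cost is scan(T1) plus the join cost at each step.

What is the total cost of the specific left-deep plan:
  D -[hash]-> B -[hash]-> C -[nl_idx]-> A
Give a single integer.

step 1: scan D: cost=40, card=40
step 2: join B via hash
    card(P join B) = 40*80/(20) = 160
    cost = 40 + 2*80*7 + 40 = 1200
step 3: join C via hash
    card(P join C) = 160*40/(40) = 160
    cost = 1200 + 2*40*6 + 160 = 1840
step 4: join A via nl_idx
    card(P join A) = 160*500/(5) = 16000
    cost = 1840 + 160*9 + 16000 = 19280

19280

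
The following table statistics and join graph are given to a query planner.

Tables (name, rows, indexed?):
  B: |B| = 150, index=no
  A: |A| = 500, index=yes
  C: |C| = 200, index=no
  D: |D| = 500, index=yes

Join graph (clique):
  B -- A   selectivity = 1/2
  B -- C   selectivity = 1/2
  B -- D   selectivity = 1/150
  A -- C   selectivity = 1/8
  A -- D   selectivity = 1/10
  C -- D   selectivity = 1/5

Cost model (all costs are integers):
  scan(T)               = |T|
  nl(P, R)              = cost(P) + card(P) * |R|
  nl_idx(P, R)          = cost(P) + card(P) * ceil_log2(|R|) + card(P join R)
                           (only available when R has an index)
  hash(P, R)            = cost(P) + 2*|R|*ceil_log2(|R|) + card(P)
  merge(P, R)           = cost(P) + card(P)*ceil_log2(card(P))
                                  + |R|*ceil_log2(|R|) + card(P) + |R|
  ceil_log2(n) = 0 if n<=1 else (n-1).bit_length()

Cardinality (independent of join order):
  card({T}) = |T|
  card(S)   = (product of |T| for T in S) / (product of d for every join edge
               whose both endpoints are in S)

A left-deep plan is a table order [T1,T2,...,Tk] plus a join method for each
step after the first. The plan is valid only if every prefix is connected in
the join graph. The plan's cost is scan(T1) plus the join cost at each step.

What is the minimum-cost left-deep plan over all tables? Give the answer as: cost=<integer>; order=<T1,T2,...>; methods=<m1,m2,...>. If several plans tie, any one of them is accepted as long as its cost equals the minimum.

cost=24700; order=B,D,C,A; methods=nl_idx,hash,hash

Selinger DP (subsets sized 1..n):
  {B}: scan cost=150, card=150
  {A}: scan cost=500, card=500
  {C}: scan cost=200, card=200
  {D}: scan cost=500, card=500
  {AB}: card=37500; try (B,hash)→3400, (A,merge)→6500, (B,merge)→6850, (A,hash)→9300, (A,nl_idx)→39000, (A,nl)→75150 …(+1); best=3400 via (B,hash)
  {BC}: card=15000; try (B,hash)→2800, (C,merge)→3300, (B,merge)→3350, (C,hash)→3500, (C,nl)→30150, (B,nl)→30200; best=2800 via (B,hash)
  {BD}: card=500; try (D,nl_idx)→2000, (B,hash)→3400, (D,merge)→6500, (B,merge)→6850, (D,hash)→9300, (D,nl)→75150 …(+1); best=2000 via (D,nl_idx)
  {AC}: card=12500; try (C,hash)→4200, (A,merge)→7000, (C,merge)→7300, (A,hash)→9400, (A,nl_idx)→14500, (A,nl)→100200 …(+1); best=4200 via (C,hash)
  {AD}: card=25000; try (D,hash)→10000, (A,hash)→10000, (D,merge)→10500, (A,merge)→10500, (D,nl_idx)→30000, (A,nl_idx)→30000 …(+2); best=10000 via (D,hash)
  {CD}: card=20000; try (C,hash)→4200, (D,merge)→7000, (C,merge)→7300, (D,hash)→9400, (D,nl_idx)→22000, (D,nl)→100200 …(+1); best=4200 via (C,hash)
  {ABC}: card=468750; try (B,hash)→19100, (A,hash)→26800, (C,hash)→44100, (B,merge)→193050, (A,merge)→232800, (A,nl_idx)→606550 …(+4); best=19100 via (B,hash)
  {ABD}: card=12500; try (A,hash)→11500, (A,merge)→12000, (A,nl_idx)→19000, (B,hash)→37400, (D,hash)→49900, (A,nl)→252000 …(+5); best=11500 via (A,hash)
  {BCD}: card=10000; try (C,hash)→5700, (C,merge)→8800, (B,hash)→26600, (D,hash)→26800, (C,nl)→102000, (D,nl_idx)→147800 …(+4); best=5700 via (C,hash)
  {ACD}: card=125000; try (D,hash)→25700, (A,hash)→33200, (C,hash)→38200, (D,merge)→196700, (D,nl_idx)→241700, (A,nl_idx)→309200 …(+5); best=25700 via (D,hash)
  {ABCD}: card=31250; try (A,hash)→24700, (C,hash)→27200, (A,nl_idx)→126950, (B,hash)→153100, (A,merge)→160700, (C,merge)→200800 …(+8); best=24700 via (A,hash)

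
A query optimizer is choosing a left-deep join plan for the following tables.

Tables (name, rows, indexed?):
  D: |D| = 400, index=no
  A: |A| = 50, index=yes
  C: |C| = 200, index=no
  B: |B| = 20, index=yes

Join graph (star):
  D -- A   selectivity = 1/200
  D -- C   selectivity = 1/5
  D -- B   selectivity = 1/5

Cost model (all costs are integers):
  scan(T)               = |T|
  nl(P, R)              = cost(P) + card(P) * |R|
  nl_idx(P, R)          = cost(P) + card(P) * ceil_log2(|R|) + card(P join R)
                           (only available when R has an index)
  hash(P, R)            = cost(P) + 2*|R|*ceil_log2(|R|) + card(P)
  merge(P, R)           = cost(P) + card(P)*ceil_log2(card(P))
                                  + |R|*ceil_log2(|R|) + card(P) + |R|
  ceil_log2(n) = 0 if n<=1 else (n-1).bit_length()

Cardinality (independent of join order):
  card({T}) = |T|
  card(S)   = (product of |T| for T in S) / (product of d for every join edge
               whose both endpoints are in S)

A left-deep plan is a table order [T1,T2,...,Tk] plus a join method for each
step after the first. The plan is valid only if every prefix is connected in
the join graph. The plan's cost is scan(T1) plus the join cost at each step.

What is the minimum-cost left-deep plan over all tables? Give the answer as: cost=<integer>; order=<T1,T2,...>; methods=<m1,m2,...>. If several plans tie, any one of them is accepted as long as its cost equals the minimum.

Selinger DP (subsets sized 1..n):
  {D}: scan cost=400, card=400
  {A}: scan cost=50, card=50
  {C}: scan cost=200, card=200
  {B}: scan cost=20, card=20
  {AD}: card=100; try (A,hash)→1400, (A,nl_idx)→2900, (D,merge)→4400, (A,merge)→4750, (D,hash)→7300, (D,nl)→20050 …(+1); best=1400 via (A,hash)
  {CD}: card=16000; try (C,hash)→4000, (D,merge)→6000, (C,merge)→6200, (D,hash)→7600, (D,nl)→80200, (C,nl)→80400; best=4000 via (C,hash)
  {BD}: card=1600; try (B,hash)→1000, (B,nl_idx)→4000, (D,merge)→4140, (B,merge)→4520, (D,hash)→7240, (D,nl)→8020 …(+1); best=1000 via (B,hash)
  {ACD}: card=4000; try (C,merge)→4000, (C,hash)→4700, (A,hash)→20600, (C,nl)→21400, (A,nl_idx)→104000, (A,merge)→244350 …(+1); best=4000 via (C,merge)
  {ABD}: card=400; try (B,hash)→1700, (B,nl_idx)→2300, (B,merge)→2320, (A,hash)→3200, (B,nl)→3400, (A,nl_idx)→11000 …(+2); best=1700 via (B,hash)
  {BCD}: card=64000; try (C,hash)→5800, (B,hash)→20200, (C,merge)→22000, (B,nl_idx)→148000, (B,merge)→244120, (C,nl)→321000 …(+1); best=5800 via (C,hash)
  {ABCD}: card=16000; try (C,hash)→5300, (C,merge)→7500, (B,hash)→8200, (B,nl_idx)→40000, (B,merge)→56120, (A,hash)→70400 …(+5); best=5300 via (C,hash)

cost=5300; order=D,A,B,C; methods=hash,hash,hash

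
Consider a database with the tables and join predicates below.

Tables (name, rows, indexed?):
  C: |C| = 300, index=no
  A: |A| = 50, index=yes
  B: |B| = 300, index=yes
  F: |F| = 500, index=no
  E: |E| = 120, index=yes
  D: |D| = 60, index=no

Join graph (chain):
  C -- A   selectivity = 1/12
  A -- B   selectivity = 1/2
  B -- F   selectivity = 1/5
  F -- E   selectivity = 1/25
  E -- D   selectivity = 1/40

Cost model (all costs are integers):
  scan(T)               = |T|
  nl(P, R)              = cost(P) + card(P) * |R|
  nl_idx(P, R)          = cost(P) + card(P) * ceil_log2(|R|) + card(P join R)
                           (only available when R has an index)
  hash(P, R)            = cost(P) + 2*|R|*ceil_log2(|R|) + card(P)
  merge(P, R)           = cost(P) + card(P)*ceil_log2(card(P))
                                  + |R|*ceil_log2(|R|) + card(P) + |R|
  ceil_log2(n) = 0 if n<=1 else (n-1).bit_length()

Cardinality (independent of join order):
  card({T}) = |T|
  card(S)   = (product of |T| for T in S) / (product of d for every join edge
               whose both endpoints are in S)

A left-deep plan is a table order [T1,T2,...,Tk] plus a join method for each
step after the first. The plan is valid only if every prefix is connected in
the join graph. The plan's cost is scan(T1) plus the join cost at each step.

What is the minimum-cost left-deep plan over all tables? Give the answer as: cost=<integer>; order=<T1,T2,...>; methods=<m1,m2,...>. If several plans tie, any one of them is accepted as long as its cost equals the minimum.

cost=5636800; order=F,E,D,B,A,C; methods=hash,hash,hash,hash,hash

Selinger DP (subsets sized 1..n):
  {C}: scan cost=300, card=300
  {A}: scan cost=50, card=50
  {B}: scan cost=300, card=300
  {F}: scan cost=500, card=500
  {E}: scan cost=120, card=120
  {D}: scan cost=60, card=60
  {AC}: card=1250; try (A,hash)→1200, (A,nl_idx)→3350, (C,merge)→3400, (A,merge)→3650, (C,hash)→5500, (C,nl)→15050 …(+1); best=1200 via (A,hash)
  {AB}: card=7500; try (A,hash)→1200, (B,merge)→3400, (A,merge)→3650, (B,hash)→5500, (B,nl_idx)→8000, (A,nl_idx)→9600 …(+2); best=1200 via (A,hash)
  {BF}: card=30000; try (B,hash)→6400, (F,merge)→8300, (B,merge)→8500, (F,hash)→9600, (B,nl_idx)→35000, (F,nl)→150300 …(+1); best=6400 via (B,hash)
  {EF}: card=2400; try (E,hash)→2680, (F,merge)→6080, (E,nl_idx)→6400, (E,merge)→6460, (F,hash)→9240, (F,nl)→60120 …(+1); best=2680 via (E,hash)
  {DE}: card=180; try (E,nl_idx)→660, (D,hash)→960, (E,merge)→1440, (D,merge)→1500, (E,hash)→1800, (E,nl)→7260 …(+1); best=660 via (E,nl_idx)
  {ABC}: card=187500; try (B,hash)→7850, (C,hash)→14100, (B,merge)→19200, (C,merge)→109200, (B,nl_idx)→199950, (B,nl)→376200 …(+1); best=7850 via (B,hash)
  {ABF}: card=750000; try (F,hash)→17700, (A,hash)→37000, (F,merge)→111200, (A,merge)→486750, (A,nl_idx)→936400, (A,nl)→1506400 …(+1); best=17700 via (F,hash)
  {BEF}: card=144000; try (B,hash)→10480, (B,merge)→36880, (E,hash)→38080, (B,nl_idx)→168280, (E,nl_idx)→360400, (E,merge)→487360 …(+2); best=10480 via (B,hash)
  {DEF}: card=3600; try (D,hash)→5800, (F,merge)→7280, (F,hash)→9840, (D,merge)→34300, (F,nl)→90660, (D,nl)→146680; best=5800 via (D,hash)
  {ABCF}: card=18750000; try (F,hash)→204350, (C,hash)→773100, (F,merge)→3575350, (C,merge)→15770700, (F,nl)→93757850, (C,nl)→225017700; best=204350 via (F,hash)
  {ABEF}: card=3600000; try (A,hash)→155080, (E,hash)→769380, (A,merge)→2746830, (A,nl_idx)→4474480, (A,nl)→7210480, (E,nl_idx)→8867700 …(+2); best=155080 via (A,hash)
  {BDEF}: card=216000; try (B,hash)→14800, (B,merge)→55600, (D,hash)→155200, (B,nl_idx)→254200, (B,nl)→1085800, (D,merge)→2746900 …(+1); best=14800 via (B,hash)
  {ABCEF}: card=90000000; try (C,hash)→3760480, (E,hash)→18956030, (C,merge)→82958080, (E,nl_idx)→221454350, (E,merge)→487705310, (C,nl)→1080155080 …(+1); best=3760480 via (C,hash)
  {ABDEF}: card=5400000; try (A,hash)→231400, (D,hash)→3755800, (A,merge)→4119150, (A,nl_idx)→6710800, (A,nl)→10814800, (D,merge)→82955500 …(+1); best=231400 via (A,hash)
  {ABCDEF}: card=135000000; try (C,hash)→5636800, (D,hash)→93761200, (C,merge)→129834400, (C,nl)→1620231400, (D,merge)→2523760900, (D,nl)→5403760480; best=5636800 via (C,hash)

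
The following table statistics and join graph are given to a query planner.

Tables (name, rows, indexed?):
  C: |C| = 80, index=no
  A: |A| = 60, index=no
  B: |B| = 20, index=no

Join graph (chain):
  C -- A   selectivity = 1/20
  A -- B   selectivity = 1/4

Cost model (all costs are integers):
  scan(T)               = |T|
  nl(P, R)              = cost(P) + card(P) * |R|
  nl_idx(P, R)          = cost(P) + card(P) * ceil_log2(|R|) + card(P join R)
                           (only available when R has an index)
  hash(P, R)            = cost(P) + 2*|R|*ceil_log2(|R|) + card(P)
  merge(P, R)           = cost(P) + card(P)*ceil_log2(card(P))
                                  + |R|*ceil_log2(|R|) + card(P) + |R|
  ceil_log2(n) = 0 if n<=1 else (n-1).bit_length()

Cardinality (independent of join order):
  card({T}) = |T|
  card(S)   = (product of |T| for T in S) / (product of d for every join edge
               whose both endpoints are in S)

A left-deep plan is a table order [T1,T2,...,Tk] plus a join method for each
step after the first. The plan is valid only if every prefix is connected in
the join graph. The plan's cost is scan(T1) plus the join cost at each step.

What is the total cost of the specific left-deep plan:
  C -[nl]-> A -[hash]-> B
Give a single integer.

5320

step 1: scan C: cost=80, card=80
step 2: join A via nl
    card(P join A) = 80*60/(20) = 240
    cost = 80 + 80*60 = 4880
step 3: join B via hash
    card(P join B) = 240*20/(4) = 1200
    cost = 4880 + 2*20*5 + 240 = 5320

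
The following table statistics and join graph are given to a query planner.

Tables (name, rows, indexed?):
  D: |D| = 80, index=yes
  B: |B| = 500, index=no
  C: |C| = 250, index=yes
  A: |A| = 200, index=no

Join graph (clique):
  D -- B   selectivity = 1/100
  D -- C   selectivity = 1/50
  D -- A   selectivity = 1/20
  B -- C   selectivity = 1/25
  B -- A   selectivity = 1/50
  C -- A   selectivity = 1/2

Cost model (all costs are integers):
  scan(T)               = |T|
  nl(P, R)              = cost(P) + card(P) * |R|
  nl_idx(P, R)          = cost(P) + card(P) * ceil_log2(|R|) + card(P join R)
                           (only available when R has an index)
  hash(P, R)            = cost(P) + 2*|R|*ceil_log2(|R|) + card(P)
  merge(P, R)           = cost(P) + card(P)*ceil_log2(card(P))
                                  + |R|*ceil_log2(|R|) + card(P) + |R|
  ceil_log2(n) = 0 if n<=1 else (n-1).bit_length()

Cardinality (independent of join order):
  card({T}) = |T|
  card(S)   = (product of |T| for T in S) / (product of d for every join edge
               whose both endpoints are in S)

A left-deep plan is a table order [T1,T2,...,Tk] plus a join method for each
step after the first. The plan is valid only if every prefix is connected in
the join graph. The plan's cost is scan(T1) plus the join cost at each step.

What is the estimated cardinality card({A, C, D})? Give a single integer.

Tables in S: A(200), C(250), D(80)
Edges inside S: D-C(d=50), D-A(d=20), C-A(d=2)
numerator = 200 * 250 * 80 = 4000000
denominator = 50 * 20 * 2 = 2000
card(S) = 4000000 / 2000 = 2000

2000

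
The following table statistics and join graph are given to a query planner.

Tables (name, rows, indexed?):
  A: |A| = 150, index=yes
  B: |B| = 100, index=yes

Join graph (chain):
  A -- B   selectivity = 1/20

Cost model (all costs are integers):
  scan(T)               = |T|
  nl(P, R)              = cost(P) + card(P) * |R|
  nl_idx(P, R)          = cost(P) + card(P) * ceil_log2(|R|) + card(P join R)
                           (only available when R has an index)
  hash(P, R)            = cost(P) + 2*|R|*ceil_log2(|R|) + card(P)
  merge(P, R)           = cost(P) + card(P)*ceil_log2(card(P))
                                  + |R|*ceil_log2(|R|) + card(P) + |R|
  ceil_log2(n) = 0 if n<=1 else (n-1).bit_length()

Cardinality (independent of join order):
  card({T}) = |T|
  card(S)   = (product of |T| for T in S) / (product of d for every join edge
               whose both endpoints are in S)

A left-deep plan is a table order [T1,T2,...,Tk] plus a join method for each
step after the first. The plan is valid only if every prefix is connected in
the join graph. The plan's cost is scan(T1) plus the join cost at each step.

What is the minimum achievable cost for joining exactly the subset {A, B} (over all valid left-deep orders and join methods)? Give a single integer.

1650

Selinger DP over subsets of {A,B}:
  {A}: scan cost=150, card=150
  {B}: scan cost=100, card=100
  {AB}: card=750; try (A,nl_idx)→1650, (B,hash)→1700, (B,nl_idx)→1950, (A,merge)→2250, (B,merge)→2300, (A,hash)→2600 …(+2); best=1650 via (A,nl_idx)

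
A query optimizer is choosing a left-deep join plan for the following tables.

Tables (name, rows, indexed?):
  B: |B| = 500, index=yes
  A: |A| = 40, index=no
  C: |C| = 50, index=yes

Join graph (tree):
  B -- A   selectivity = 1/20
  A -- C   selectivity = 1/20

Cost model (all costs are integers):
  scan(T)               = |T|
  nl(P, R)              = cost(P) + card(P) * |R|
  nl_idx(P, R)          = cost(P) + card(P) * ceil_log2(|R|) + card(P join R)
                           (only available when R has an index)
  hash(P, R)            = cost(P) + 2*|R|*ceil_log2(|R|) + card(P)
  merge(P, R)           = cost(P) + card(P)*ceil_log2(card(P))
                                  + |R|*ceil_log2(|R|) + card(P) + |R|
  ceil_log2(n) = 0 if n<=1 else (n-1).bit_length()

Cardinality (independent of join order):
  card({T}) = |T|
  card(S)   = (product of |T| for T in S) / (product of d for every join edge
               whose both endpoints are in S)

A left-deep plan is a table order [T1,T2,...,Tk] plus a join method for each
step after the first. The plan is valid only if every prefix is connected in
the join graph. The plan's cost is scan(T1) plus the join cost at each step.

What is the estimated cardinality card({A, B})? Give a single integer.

Tables in S: A(40), B(500)
Edges inside S: B-A(d=20)
numerator = 40 * 500 = 20000
denominator = 20 = 20
card(S) = 20000 / 20 = 1000

1000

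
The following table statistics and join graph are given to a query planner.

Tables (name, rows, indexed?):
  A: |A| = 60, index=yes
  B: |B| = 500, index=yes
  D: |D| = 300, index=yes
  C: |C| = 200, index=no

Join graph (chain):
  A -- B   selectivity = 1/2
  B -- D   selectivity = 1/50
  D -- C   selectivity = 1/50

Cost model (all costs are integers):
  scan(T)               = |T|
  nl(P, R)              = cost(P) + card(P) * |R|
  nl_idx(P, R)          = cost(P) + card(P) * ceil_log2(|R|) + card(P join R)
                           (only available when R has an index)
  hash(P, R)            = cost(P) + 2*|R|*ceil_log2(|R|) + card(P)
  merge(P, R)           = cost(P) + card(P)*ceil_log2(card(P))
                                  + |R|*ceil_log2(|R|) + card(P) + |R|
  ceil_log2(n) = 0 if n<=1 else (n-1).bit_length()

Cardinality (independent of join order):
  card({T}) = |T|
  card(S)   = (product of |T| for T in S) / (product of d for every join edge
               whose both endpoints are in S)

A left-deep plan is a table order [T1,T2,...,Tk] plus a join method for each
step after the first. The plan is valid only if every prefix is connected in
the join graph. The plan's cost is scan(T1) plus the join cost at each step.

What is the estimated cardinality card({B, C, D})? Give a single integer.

12000

Tables in S: B(500), C(200), D(300)
Edges inside S: B-D(d=50), D-C(d=50)
numerator = 500 * 200 * 300 = 30000000
denominator = 50 * 50 = 2500
card(S) = 30000000 / 2500 = 12000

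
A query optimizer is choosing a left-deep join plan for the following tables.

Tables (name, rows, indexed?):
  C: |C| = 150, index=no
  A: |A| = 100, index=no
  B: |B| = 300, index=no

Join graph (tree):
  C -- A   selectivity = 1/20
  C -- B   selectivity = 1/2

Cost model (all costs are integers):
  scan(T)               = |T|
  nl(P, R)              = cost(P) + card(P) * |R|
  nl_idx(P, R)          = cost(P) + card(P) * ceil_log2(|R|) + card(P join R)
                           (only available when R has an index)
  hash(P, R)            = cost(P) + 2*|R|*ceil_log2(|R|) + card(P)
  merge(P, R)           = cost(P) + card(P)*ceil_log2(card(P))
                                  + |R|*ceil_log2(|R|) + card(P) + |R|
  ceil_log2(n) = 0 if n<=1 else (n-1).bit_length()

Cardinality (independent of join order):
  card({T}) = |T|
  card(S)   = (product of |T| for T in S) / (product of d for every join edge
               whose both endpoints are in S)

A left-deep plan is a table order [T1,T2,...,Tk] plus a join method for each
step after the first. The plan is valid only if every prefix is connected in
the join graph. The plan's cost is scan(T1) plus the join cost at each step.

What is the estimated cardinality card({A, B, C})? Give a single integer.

Tables in S: A(100), B(300), C(150)
Edges inside S: C-A(d=20), C-B(d=2)
numerator = 100 * 300 * 150 = 4500000
denominator = 20 * 2 = 40
card(S) = 4500000 / 40 = 112500

112500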